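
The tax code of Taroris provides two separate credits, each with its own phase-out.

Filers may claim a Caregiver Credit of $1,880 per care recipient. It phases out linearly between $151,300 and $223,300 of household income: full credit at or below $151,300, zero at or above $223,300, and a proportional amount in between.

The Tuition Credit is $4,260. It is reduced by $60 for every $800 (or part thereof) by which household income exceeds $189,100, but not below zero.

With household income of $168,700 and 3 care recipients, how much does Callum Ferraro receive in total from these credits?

Caregiver Credit: base = 3 × $1,880 = $5,640. $168,700 is $17,400 into a $72,000 phase-out range, leaving 54,600/72,000 of the credit: $5,640 × 54,600/72,000 = $4,277.
Tuition Credit: $168,700 is at or below the $189,100 threshold, so the full $4,260 applies.
Total: $4,277 + $4,260 = $8,537.

$8,537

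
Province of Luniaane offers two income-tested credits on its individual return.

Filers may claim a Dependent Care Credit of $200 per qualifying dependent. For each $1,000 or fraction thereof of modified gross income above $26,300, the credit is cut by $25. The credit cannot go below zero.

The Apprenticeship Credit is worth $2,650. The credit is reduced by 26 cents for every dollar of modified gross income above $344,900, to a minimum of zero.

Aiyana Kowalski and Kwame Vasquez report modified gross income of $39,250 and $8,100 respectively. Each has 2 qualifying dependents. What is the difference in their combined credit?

$325

Aiyana ($39,250): Dependent Care Credit: base = 2 × $200 = $400. income exceeds $26,300 by $12,950, which is 13 full-or-partial $1,000 increments; reduction = 13 × $25 = $325, leaving $75. Apprenticeship Credit: $39,250 is at or below the $344,900 threshold, so the full $2,650 applies. total $75 + $2,650 = $2,725
Kwame ($8,100): Dependent Care Credit: base = 2 × $200 = $400. $8,100 is at or below the $26,300 threshold, so the full $400 applies. Apprenticeship Credit: $8,100 is at or below the $344,900 threshold, so the full $2,650 applies. total $400 + $2,650 = $3,050
Difference: |$2,725 − $3,050| = $325.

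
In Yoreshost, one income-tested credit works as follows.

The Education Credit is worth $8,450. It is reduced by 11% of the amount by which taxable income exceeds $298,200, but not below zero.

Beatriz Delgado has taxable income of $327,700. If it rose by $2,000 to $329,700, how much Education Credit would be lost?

At $327,700 — 11% of the $29,500 excess over $298,200 is $3,245; credit = $8,450 − $3,245 = $5,205.
At $329,700 — 11% of the $31,500 excess over $298,200 is $3,465; credit = $8,450 − $3,465 = $4,985.
Lost: $5,205 − $4,985 = $220.

$220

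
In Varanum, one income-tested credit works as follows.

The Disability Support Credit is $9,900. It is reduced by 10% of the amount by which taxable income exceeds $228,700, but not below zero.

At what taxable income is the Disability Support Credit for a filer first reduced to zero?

$327,700

The credit falls by 10% of each dollar above $228,700, so it reaches zero when the excess is $9,900 / 10% = $99,000: income = $228,700 + $99,000 = $327,700.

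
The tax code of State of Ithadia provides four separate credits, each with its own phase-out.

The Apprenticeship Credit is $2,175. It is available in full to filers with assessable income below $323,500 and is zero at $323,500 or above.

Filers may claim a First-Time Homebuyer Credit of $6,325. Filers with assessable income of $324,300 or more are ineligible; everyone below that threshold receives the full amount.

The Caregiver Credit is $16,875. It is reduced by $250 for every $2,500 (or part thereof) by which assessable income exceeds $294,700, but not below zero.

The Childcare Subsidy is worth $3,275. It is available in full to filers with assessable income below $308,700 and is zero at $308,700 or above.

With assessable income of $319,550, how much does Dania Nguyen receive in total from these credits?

Apprenticeship Credit: $319,550 is below the $323,500 cutoff, so the full $2,175 applies.
First-Time Homebuyer Credit: $319,550 is below the $324,300 cutoff, so the full $6,325 applies.
Caregiver Credit: income exceeds $294,700 by $24,850, which is 10 full-or-partial $2,500 increments; reduction = 10 × $250 = $2,500, leaving $14,375.
Childcare Subsidy: $319,550 meets or exceeds the $308,700 cutoff, so the credit is $0.
Total: $2,175 + $6,325 + $14,375 + $0 = $22,875.

$22,875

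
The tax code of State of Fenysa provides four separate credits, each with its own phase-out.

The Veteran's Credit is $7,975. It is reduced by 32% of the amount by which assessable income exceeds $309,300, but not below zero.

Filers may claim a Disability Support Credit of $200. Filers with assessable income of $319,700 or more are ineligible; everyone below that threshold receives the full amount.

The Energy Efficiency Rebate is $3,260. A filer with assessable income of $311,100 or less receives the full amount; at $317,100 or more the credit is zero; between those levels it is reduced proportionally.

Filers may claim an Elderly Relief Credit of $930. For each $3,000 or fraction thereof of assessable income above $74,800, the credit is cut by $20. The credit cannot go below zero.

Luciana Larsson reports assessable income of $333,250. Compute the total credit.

Veteran's Credit: 32% of the $23,950 excess over $309,300 is $7,664; credit = $7,975 − $7,664 = $311.
Disability Support Credit: $333,250 meets or exceeds the $319,700 cutoff, so the credit is $0.
Energy Efficiency Rebate: $333,250 is at or above $317,100, so the credit is $0.
Elderly Relief Credit: income exceeds $74,800 by $258,450 → 87 increments × $20 = $1,740 ≥ base, so the credit is $0.
Total: $311 + $0 + $0 + $0 = $311.

$311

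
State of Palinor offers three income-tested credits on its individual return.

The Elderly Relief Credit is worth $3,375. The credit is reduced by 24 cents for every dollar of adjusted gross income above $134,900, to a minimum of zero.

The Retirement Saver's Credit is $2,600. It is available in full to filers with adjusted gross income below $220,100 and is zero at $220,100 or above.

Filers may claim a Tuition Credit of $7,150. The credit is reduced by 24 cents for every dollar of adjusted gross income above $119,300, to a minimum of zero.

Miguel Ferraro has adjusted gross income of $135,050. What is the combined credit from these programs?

Elderly Relief Credit: 24% of the $150 excess over $134,900 is $36; credit = $3,375 − $36 = $3,339.
Retirement Saver's Credit: $135,050 is below the $220,100 cutoff, so the full $2,600 applies.
Tuition Credit: 24% of the $15,750 excess over $119,300 is $3,780; credit = $7,150 − $3,780 = $3,370.
Total: $3,339 + $2,600 + $3,370 = $9,309.

$9,309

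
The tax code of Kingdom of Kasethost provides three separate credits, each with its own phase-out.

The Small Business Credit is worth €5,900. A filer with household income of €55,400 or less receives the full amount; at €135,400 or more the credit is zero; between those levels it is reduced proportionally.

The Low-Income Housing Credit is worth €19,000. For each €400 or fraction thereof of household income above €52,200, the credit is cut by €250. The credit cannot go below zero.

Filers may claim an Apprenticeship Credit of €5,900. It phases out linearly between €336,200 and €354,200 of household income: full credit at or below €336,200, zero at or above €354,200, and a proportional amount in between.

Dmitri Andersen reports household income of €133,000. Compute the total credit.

€6,077

Small Business Credit: €133,000 is €77,600 into a €80,000 phase-out range, leaving 2,400/80,000 of the credit: €5,900 × 2,400/80,000 = €177.
Low-Income Housing Credit: income exceeds €52,200 by €80,800 → 202 increments × €250 = €50,500 ≥ base, so the credit is €0.
Apprenticeship Credit: €133,000 is at or below the €336,200 threshold, so the full €5,900 applies.
Total: €177 + €0 + €5,900 = €6,077.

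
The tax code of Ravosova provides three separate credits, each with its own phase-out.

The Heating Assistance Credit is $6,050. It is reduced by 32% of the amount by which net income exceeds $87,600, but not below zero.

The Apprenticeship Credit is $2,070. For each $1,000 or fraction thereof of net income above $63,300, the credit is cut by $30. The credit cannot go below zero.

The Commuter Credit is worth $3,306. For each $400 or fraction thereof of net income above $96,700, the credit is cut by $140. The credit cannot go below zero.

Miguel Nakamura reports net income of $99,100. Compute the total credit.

$5,826

Heating Assistance Credit: 32% of the $11,500 excess over $87,600 is $3,680; credit = $6,050 − $3,680 = $2,370.
Apprenticeship Credit: income exceeds $63,300 by $35,800, which is 36 full-or-partial $1,000 increments; reduction = 36 × $30 = $1,080, leaving $990.
Commuter Credit: income exceeds $96,700 by $2,400, which is 6 full-or-partial $400 increments; reduction = 6 × $140 = $840, leaving $2,466.
Total: $2,370 + $990 + $2,466 = $5,826.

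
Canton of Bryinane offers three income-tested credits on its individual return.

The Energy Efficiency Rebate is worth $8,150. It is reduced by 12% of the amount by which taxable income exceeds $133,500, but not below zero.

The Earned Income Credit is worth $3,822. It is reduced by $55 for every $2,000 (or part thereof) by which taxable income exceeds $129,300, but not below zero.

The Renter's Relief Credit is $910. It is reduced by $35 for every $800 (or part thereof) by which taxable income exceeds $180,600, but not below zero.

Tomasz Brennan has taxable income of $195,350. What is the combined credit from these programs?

Energy Efficiency Rebate: 12% of the $61,850 excess over $133,500 is $7,422; credit = $8,150 − $7,422 = $728.
Earned Income Credit: income exceeds $129,300 by $66,050, which is 34 full-or-partial $2,000 increments; reduction = 34 × $55 = $1,870, leaving $1,952.
Renter's Relief Credit: income exceeds $180,600 by $14,750, which is 19 full-or-partial $800 increments; reduction = 19 × $35 = $665, leaving $245.
Total: $728 + $1,952 + $245 = $2,925.

$2,925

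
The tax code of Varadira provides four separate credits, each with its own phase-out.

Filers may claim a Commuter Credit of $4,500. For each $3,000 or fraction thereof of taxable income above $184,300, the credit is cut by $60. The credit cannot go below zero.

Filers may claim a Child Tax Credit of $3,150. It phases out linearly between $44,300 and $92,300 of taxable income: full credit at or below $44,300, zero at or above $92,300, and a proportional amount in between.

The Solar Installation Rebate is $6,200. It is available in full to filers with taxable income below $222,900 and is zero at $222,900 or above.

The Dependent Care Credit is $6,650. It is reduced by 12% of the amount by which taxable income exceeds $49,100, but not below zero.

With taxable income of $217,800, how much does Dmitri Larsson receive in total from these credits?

$9,980

Commuter Credit: income exceeds $184,300 by $33,500, which is 12 full-or-partial $3,000 increments; reduction = 12 × $60 = $720, leaving $3,780.
Child Tax Credit: $217,800 is at or above $92,300, so the credit is $0.
Solar Installation Rebate: $217,800 is below the $222,900 cutoff, so the full $6,200 applies.
Dependent Care Credit: 12% of the $168,700 excess over $49,100 is $20,244 ≥ base, so the credit is $0.
Total: $3,780 + $0 + $6,200 + $0 = $9,980.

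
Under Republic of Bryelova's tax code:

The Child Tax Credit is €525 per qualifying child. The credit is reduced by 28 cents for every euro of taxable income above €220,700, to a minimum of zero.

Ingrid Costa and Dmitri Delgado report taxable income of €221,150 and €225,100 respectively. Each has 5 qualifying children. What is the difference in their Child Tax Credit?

Ingrid (€221,150): Child Tax Credit: base = 5 × €525 = €2,625. 28% of the €450 excess over €220,700 is €126; credit = €2,625 − €126 = €2,499.
Dmitri (€225,100): Child Tax Credit: base = 5 × €525 = €2,625. 28% of the €4,400 excess over €220,700 is €1,232; credit = €2,625 − €1,232 = €1,393.
Difference: |€2,499 − €1,393| = €1,106.

€1,106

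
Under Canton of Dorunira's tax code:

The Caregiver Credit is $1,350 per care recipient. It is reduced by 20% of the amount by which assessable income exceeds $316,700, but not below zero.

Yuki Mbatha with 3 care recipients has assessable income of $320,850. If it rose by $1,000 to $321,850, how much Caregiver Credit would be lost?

$200

At $320,850 — base = 3 × $1,350 = $4,050. 20% of the $4,150 excess over $316,700 is $830; credit = $4,050 − $830 = $3,220.
At $321,850 — base = 3 × $1,350 = $4,050. 20% of the $5,150 excess over $316,700 is $1,030; credit = $4,050 − $1,030 = $3,020.
Lost: $3,220 − $3,020 = $200.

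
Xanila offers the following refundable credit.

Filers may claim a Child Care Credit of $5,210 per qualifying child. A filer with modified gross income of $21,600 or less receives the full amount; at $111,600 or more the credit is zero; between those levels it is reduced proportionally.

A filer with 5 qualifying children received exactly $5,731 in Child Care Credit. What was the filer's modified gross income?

$91,800

Full credit = 5 × $5,210 = $26,050.
$5,731 is 5,731/26,050 of the full $26,050, so 20,319/26,050 of the $90,000 range has been used: income = $21,600 + $90,000 × 20,319/26,050 = $91,800.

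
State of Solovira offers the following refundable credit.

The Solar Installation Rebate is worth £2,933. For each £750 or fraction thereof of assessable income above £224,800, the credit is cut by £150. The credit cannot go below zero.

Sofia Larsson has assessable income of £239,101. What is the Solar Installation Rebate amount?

£0

Solar Installation Rebate: income exceeds £224,800 by £14,301 → 20 increments × £150 = £3,000 ≥ base, so the credit is £0.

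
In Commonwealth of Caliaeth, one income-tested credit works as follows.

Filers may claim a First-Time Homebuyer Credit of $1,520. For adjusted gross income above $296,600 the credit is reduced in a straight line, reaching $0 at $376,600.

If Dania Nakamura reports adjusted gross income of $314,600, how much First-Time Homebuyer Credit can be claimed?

First-Time Homebuyer Credit: $314,600 is $18,000 into a $80,000 phase-out range, leaving 62,000/80,000 of the credit: $1,520 × 62,000/80,000 = $1,178.

$1,178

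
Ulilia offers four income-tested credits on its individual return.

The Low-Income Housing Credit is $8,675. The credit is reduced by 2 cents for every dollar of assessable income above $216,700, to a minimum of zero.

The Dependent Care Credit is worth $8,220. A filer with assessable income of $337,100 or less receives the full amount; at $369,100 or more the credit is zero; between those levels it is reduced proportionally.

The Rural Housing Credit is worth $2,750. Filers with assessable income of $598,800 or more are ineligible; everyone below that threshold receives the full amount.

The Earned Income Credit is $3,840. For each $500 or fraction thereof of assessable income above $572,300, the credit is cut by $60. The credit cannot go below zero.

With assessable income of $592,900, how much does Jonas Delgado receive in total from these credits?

$5,221

Low-Income Housing Credit: 2% of the $376,200 excess over $216,700 is $7,524; credit = $8,675 − $7,524 = $1,151.
Dependent Care Credit: $592,900 is at or above $369,100, so the credit is $0.
Rural Housing Credit: $592,900 is below the $598,800 cutoff, so the full $2,750 applies.
Earned Income Credit: income exceeds $572,300 by $20,600, which is 42 full-or-partial $500 increments; reduction = 42 × $60 = $2,520, leaving $1,320.
Total: $1,151 + $0 + $2,750 + $1,320 = $5,221.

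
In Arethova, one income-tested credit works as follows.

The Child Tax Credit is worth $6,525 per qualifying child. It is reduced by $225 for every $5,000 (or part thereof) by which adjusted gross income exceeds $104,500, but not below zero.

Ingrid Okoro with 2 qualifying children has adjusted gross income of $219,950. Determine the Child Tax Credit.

$7,650

Child Tax Credit: base = 2 × $6,525 = $13,050. income exceeds $104,500 by $115,450, which is 24 full-or-partial $5,000 increments; reduction = 24 × $225 = $5,400, leaving $7,650.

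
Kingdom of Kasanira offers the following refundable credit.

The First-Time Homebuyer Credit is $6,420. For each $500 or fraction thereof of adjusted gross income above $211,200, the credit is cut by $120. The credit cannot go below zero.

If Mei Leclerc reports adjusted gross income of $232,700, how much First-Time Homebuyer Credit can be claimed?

$1,260

First-Time Homebuyer Credit: income exceeds $211,200 by $21,500, which is 43 full-or-partial $500 increments; reduction = 43 × $120 = $5,160, leaving $1,260.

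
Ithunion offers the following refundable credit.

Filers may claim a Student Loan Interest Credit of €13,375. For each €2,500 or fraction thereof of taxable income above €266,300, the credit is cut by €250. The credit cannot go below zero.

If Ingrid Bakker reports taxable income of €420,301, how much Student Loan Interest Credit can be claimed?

€0

Student Loan Interest Credit: income exceeds €266,300 by €154,001 → 62 increments × €250 = €15,500 ≥ base, so the credit is €0.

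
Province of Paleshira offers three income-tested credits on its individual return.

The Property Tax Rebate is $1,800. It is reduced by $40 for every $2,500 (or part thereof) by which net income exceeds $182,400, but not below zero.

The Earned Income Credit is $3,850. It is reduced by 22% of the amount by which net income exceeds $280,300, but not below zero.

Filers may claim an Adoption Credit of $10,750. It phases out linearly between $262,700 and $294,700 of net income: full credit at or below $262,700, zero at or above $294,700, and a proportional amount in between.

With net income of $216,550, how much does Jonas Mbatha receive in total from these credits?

Property Tax Rebate: income exceeds $182,400 by $34,150, which is 14 full-or-partial $2,500 increments; reduction = 14 × $40 = $560, leaving $1,240.
Earned Income Credit: $216,550 is at or below the $280,300 threshold, so the full $3,850 applies.
Adoption Credit: $216,550 is at or below the $262,700 threshold, so the full $10,750 applies.
Total: $1,240 + $3,850 + $10,750 = $15,840.

$15,840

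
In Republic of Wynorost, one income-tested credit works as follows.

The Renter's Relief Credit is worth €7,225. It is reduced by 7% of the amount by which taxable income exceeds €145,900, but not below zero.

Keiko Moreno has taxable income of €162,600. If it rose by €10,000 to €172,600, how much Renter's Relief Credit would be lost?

At €162,600 — 7% of the €16,700 excess over €145,900 is €1,169; credit = €7,225 − €1,169 = €6,056.
At €172,600 — 7% of the €26,700 excess over €145,900 is €1,869; credit = €7,225 − €1,869 = €5,356.
Lost: €6,056 − €5,356 = €700.

€700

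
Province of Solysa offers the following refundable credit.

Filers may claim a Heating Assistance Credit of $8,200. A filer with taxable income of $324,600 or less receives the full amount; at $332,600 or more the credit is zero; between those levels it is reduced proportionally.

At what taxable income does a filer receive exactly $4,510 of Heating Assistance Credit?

$328,200

$4,510 is 4,510/8,200 of the full $8,200, so 3,690/8,200 of the $8,000 range has been used: income = $324,600 + $8,000 × 3,690/8,200 = $328,200.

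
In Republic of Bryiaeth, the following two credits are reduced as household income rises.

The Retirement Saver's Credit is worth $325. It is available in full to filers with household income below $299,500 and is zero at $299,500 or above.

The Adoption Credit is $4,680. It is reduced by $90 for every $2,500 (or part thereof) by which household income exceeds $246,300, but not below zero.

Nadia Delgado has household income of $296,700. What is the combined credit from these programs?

Retirement Saver's Credit: $296,700 is below the $299,500 cutoff, so the full $325 applies.
Adoption Credit: income exceeds $246,300 by $50,400, which is 21 full-or-partial $2,500 increments; reduction = 21 × $90 = $1,890, leaving $2,790.
Total: $325 + $2,790 = $3,115.

$3,115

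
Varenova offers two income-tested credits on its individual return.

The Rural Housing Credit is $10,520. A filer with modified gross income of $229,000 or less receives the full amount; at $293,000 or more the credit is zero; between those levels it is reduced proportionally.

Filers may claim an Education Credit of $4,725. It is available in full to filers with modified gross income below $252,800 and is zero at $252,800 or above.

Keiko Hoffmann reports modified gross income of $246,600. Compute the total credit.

$12,352

Rural Housing Credit: $246,600 is $17,600 into a $64,000 phase-out range, leaving 46,400/64,000 of the credit: $10,520 × 46,400/64,000 = $7,627.
Education Credit: $246,600 is below the $252,800 cutoff, so the full $4,725 applies.
Total: $7,627 + $4,725 = $12,352.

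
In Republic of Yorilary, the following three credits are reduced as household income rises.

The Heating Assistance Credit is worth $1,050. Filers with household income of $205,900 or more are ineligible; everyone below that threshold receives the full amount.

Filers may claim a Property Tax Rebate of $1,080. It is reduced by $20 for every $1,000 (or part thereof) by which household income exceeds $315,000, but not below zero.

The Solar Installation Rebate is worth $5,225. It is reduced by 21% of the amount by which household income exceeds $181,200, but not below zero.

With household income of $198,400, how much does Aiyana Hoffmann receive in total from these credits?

Heating Assistance Credit: $198,400 is below the $205,900 cutoff, so the full $1,050 applies.
Property Tax Rebate: $198,400 is at or below the $315,000 threshold, so the full $1,080 applies.
Solar Installation Rebate: 21% of the $17,200 excess over $181,200 is $3,612; credit = $5,225 − $3,612 = $1,613.
Total: $1,050 + $1,080 + $1,613 = $3,743.

$3,743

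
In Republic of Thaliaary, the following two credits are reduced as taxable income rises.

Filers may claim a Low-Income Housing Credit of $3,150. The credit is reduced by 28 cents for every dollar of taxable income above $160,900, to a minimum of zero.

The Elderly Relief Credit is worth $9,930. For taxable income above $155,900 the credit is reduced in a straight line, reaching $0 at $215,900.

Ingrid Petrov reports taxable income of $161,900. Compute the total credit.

Low-Income Housing Credit: 28% of the $1,000 excess over $160,900 is $280; credit = $3,150 − $280 = $2,870.
Elderly Relief Credit: $161,900 is $6,000 into a $60,000 phase-out range, leaving 54,000/60,000 of the credit: $9,930 × 54,000/60,000 = $8,937.
Total: $2,870 + $8,937 = $11,807.

$11,807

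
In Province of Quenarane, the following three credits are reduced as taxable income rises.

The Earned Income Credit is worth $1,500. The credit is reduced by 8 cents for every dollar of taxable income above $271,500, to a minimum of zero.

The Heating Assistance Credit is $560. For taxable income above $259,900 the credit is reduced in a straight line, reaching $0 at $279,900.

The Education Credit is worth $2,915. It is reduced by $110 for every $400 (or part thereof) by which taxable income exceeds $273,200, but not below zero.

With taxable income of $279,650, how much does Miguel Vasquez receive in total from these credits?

$1,900

Earned Income Credit: 8% of the $8,150 excess over $271,500 is $652; credit = $1,500 − $652 = $848.
Heating Assistance Credit: $279,650 is $19,750 into a $20,000 phase-out range, leaving 250/20,000 of the credit: $560 × 250/20,000 = $7.
Education Credit: income exceeds $273,200 by $6,450, which is 17 full-or-partial $400 increments; reduction = 17 × $110 = $1,870, leaving $1,045.
Total: $848 + $7 + $1,045 = $1,900.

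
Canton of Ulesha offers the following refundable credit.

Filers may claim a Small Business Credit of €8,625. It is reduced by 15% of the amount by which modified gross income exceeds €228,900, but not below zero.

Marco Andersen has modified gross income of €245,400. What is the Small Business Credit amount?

Small Business Credit: 15% of the €16,500 excess over €228,900 is €2,475; credit = €8,625 − €2,475 = €6,150.

€6,150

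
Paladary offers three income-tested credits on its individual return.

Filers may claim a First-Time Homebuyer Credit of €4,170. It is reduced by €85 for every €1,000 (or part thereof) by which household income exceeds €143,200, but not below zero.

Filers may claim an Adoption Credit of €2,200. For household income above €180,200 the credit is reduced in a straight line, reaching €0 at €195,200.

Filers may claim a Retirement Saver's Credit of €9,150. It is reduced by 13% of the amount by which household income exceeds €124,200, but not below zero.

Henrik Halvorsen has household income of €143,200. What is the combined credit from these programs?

First-Time Homebuyer Credit: €143,200 is at or below the €143,200 threshold, so the full €4,170 applies.
Adoption Credit: €143,200 is at or below the €180,200 threshold, so the full €2,200 applies.
Retirement Saver's Credit: 13% of the €19,000 excess over €124,200 is €2,470; credit = €9,150 − €2,470 = €6,680.
Total: €4,170 + €2,200 + €6,680 = €13,050.

€13,050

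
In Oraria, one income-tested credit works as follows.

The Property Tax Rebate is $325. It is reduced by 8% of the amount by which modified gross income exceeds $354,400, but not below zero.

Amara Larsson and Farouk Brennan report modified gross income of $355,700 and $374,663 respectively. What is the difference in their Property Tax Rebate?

$221

Amara ($355,700): Property Tax Rebate: 8% of the $1,300 excess over $354,400 is $104; credit = $325 − $104 = $221.
Farouk ($374,663): Property Tax Rebate: 8% of the $20,263 excess over $354,400 is $1,621.04 ≥ base, so the credit is $0.
Difference: |$221 − $0| = $221.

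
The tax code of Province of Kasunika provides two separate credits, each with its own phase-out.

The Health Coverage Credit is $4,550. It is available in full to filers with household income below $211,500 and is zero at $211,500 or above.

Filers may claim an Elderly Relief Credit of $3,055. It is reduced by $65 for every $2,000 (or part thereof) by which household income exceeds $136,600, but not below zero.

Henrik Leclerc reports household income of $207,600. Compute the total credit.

$5,265

Health Coverage Credit: $207,600 is below the $211,500 cutoff, so the full $4,550 applies.
Elderly Relief Credit: income exceeds $136,600 by $71,000, which is 36 full-or-partial $2,000 increments; reduction = 36 × $65 = $2,340, leaving $715.
Total: $4,550 + $715 = $5,265.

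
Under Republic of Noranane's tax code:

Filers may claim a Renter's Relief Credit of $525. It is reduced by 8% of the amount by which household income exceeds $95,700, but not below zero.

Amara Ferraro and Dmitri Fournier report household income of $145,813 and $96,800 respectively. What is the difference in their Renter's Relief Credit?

$437

Amara ($145,813): Renter's Relief Credit: 8% of the $50,113 excess over $95,700 is $4,009.04 ≥ base, so the credit is $0.
Dmitri ($96,800): Renter's Relief Credit: 8% of the $1,100 excess over $95,700 is $88; credit = $525 − $88 = $437.
Difference: |$0 − $437| = $437.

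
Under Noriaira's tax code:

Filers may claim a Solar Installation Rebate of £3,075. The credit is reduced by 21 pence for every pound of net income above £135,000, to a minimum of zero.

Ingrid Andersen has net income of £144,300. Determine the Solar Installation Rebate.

£1,122

Solar Installation Rebate: 21% of the £9,300 excess over £135,000 is £1,953; credit = £3,075 − £1,953 = £1,122.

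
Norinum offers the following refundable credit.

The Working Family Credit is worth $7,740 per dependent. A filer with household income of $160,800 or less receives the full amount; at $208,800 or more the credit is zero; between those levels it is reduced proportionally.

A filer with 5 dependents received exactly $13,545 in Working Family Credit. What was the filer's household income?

$192,000

Full credit = 5 × $7,740 = $38,700.
$13,545 is 13,545/38,700 of the full $38,700, so 25,155/38,700 of the $48,000 range has been used: income = $160,800 + $48,000 × 25,155/38,700 = $192,000.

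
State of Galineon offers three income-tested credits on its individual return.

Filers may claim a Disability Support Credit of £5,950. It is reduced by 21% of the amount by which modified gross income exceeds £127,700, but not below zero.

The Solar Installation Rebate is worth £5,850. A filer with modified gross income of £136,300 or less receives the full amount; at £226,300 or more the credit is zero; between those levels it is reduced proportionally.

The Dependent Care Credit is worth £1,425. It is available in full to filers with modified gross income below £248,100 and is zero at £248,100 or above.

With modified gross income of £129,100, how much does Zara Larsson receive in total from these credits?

Disability Support Credit: 21% of the £1,400 excess over £127,700 is £294; credit = £5,950 − £294 = £5,656.
Solar Installation Rebate: £129,100 is at or below the £136,300 threshold, so the full £5,850 applies.
Dependent Care Credit: £129,100 is below the £248,100 cutoff, so the full £1,425 applies.
Total: £5,656 + £5,850 + £1,425 = £12,931.

£12,931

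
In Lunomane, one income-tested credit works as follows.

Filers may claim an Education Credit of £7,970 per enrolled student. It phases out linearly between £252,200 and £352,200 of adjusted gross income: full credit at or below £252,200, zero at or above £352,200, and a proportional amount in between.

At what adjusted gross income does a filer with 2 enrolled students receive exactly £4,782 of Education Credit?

£322,200

Full credit = 2 × £7,970 = £15,940.
£4,782 is 4,782/15,940 of the full £15,940, so 11,158/15,940 of the £100,000 range has been used: income = £252,200 + £100,000 × 11,158/15,940 = £322,200.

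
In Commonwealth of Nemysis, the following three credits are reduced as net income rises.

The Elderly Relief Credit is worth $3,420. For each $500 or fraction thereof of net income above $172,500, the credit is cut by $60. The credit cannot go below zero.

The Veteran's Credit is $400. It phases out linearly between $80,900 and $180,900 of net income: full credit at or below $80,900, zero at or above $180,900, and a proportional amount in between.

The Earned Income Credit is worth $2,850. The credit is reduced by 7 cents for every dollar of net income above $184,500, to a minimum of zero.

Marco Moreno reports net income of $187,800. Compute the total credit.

Elderly Relief Credit: income exceeds $172,500 by $15,300, which is 31 full-or-partial $500 increments; reduction = 31 × $60 = $1,860, leaving $1,560.
Veteran's Credit: $187,800 is at or above $180,900, so the credit is $0.
Earned Income Credit: 7% of the $3,300 excess over $184,500 is $231; credit = $2,850 − $231 = $2,619.
Total: $1,560 + $0 + $2,619 = $4,179.

$4,179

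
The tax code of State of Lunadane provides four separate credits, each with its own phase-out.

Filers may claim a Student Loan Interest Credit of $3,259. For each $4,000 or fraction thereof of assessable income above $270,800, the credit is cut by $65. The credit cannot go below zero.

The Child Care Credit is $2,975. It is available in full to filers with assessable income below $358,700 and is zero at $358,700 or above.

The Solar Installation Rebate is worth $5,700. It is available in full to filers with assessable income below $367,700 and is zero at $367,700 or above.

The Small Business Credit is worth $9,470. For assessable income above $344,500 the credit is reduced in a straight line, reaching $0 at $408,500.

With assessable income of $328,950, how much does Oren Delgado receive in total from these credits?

$20,429

Student Loan Interest Credit: income exceeds $270,800 by $58,150, which is 15 full-or-partial $4,000 increments; reduction = 15 × $65 = $975, leaving $2,284.
Child Care Credit: $328,950 is below the $358,700 cutoff, so the full $2,975 applies.
Solar Installation Rebate: $328,950 is below the $367,700 cutoff, so the full $5,700 applies.
Small Business Credit: $328,950 is at or below the $344,500 threshold, so the full $9,470 applies.
Total: $2,284 + $2,975 + $5,700 + $9,470 = $20,429.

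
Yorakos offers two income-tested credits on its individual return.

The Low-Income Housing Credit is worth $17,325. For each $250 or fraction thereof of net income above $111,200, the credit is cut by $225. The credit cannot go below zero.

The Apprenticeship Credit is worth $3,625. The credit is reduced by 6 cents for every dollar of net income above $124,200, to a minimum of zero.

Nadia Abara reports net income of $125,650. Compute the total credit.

Low-Income Housing Credit: income exceeds $111,200 by $14,450, which is 58 full-or-partial $250 increments; reduction = 58 × $225 = $13,050, leaving $4,275.
Apprenticeship Credit: 6% of the $1,450 excess over $124,200 is $87; credit = $3,625 − $87 = $3,538.
Total: $4,275 + $3,538 = $7,813.

$7,813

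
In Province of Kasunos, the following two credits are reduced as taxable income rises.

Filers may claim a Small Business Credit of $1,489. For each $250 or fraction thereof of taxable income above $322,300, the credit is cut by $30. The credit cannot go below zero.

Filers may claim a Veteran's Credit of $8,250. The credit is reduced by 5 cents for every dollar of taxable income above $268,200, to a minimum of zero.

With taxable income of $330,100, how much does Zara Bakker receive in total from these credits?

Small Business Credit: income exceeds $322,300 by $7,800, which is 32 full-or-partial $250 increments; reduction = 32 × $30 = $960, leaving $529.
Veteran's Credit: 5% of the $61,900 excess over $268,200 is $3,095; credit = $8,250 − $3,095 = $5,155.
Total: $529 + $5,155 = $5,684.

$5,684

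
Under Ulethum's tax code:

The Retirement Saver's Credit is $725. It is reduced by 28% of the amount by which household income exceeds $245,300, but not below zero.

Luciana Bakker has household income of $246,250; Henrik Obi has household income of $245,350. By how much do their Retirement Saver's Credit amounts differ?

$252

Luciana ($246,250): Retirement Saver's Credit: 28% of the $950 excess over $245,300 is $266; credit = $725 − $266 = $459.
Henrik ($245,350): Retirement Saver's Credit: 28% of the $50 excess over $245,300 is $14; credit = $725 − $14 = $711.
Difference: |$459 − $711| = $252.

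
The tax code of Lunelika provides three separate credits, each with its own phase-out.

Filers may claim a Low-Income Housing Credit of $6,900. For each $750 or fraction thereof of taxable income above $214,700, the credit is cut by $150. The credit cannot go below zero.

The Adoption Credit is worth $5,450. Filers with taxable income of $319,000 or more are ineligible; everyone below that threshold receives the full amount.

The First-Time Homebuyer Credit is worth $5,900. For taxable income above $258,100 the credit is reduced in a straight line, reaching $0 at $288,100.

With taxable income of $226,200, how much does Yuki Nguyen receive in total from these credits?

$15,850

Low-Income Housing Credit: income exceeds $214,700 by $11,500, which is 16 full-or-partial $750 increments; reduction = 16 × $150 = $2,400, leaving $4,500.
Adoption Credit: $226,200 is below the $319,000 cutoff, so the full $5,450 applies.
First-Time Homebuyer Credit: $226,200 is at or below the $258,100 threshold, so the full $5,900 applies.
Total: $4,500 + $5,450 + $5,900 = $15,850.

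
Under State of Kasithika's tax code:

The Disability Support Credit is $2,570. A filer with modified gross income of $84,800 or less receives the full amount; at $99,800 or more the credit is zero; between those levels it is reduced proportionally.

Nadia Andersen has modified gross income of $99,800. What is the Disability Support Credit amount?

Disability Support Credit: $99,800 is at or above $99,800, so the credit is $0.

$0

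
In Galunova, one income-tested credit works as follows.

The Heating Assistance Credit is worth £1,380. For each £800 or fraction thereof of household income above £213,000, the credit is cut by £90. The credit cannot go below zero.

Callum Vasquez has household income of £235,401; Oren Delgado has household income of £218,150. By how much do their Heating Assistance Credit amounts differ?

£750

Callum (£235,401): Heating Assistance Credit: income exceeds £213,000 by £22,401 → 29 increments × £90 = £2,610 ≥ base, so the credit is £0.
Oren (£218,150): Heating Assistance Credit: income exceeds £213,000 by £5,150, which is 7 full-or-partial £800 increments; reduction = 7 × £90 = £630, leaving £750.
Difference: |£0 − £750| = £750.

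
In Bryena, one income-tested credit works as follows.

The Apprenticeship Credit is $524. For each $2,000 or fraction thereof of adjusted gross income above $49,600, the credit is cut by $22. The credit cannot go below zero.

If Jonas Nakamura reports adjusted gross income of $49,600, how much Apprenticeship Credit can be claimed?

Apprenticeship Credit: $49,600 is at or below the $49,600 threshold, so the full $524 applies.

$524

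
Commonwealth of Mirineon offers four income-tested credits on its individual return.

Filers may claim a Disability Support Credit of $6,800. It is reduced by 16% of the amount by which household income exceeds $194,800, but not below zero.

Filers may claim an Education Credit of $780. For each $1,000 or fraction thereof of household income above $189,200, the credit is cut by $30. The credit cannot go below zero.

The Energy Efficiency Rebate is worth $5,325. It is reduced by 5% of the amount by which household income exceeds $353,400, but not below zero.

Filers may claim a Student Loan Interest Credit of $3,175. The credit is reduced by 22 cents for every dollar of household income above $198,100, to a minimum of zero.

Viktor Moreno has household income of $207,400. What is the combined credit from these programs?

$11,448

Disability Support Credit: 16% of the $12,600 excess over $194,800 is $2,016; credit = $6,800 − $2,016 = $4,784.
Education Credit: income exceeds $189,200 by $18,200, which is 19 full-or-partial $1,000 increments; reduction = 19 × $30 = $570, leaving $210.
Energy Efficiency Rebate: $207,400 is at or below the $353,400 threshold, so the full $5,325 applies.
Student Loan Interest Credit: 22% of the $9,300 excess over $198,100 is $2,046; credit = $3,175 − $2,046 = $1,129.
Total: $4,784 + $210 + $5,325 + $1,129 = $11,448.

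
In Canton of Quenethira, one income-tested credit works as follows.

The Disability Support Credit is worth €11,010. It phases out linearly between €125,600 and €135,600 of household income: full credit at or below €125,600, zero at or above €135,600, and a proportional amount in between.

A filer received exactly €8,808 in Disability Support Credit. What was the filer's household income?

€8,808 is 8,808/11,010 of the full €11,010, so 2,202/11,010 of the €10,000 range has been used: income = €125,600 + €10,000 × 2,202/11,010 = €127,600.

€127,600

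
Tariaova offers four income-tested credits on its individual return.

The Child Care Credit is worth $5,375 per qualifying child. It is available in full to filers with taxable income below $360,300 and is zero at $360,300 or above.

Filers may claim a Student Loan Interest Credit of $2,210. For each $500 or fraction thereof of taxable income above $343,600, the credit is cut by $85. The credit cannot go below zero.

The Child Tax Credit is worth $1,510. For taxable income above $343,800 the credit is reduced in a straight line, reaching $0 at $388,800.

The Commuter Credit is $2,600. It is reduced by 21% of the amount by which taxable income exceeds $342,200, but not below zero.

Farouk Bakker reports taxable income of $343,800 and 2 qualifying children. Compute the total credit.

Child Care Credit: base = 2 × $5,375 = $10,750. $343,800 is below the $360,300 cutoff, so the full $10,750 applies.
Student Loan Interest Credit: income exceeds $343,600 by $200, which is 1 full-or-partial $500 increment; reduction = 1 × $85 = $85, leaving $2,125.
Child Tax Credit: $343,800 is at or below the $343,800 threshold, so the full $1,510 applies.
Commuter Credit: 21% of the $1,600 excess over $342,200 is $336; credit = $2,600 − $336 = $2,264.
Total: $10,750 + $2,125 + $1,510 + $2,264 = $16,649.

$16,649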